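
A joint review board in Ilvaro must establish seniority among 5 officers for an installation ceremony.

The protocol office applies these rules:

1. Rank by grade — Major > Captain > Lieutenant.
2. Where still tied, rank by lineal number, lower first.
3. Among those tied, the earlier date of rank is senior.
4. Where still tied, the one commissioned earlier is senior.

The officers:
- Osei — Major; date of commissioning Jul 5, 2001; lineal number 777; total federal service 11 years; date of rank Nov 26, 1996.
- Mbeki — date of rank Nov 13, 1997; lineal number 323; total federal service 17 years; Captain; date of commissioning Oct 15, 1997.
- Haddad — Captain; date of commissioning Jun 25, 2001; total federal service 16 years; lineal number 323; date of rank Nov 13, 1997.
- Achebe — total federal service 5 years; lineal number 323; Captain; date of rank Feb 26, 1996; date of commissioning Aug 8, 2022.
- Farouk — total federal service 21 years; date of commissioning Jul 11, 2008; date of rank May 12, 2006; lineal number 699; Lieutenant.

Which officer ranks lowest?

By grade: Osei (Major); then Achebe, Mbeki and Haddad (Captain); then Farouk (Lieutenant).
Achebe, Mbeki and Haddad all have lineal number 323, so the next rule applies.
Among Achebe, Mbeki and Haddad, by date of rank (earlier first): Achebe (Feb 26, 1996) before Mbeki and Haddad (Nov 13, 1997).
Among Mbeki and Haddad, by date of commissioning (earlier first): Mbeki (Oct 15, 1997) before Haddad (Jun 25, 2001).
Order: Osei, Achebe, Mbeki, Haddad, Farouk.

Farouk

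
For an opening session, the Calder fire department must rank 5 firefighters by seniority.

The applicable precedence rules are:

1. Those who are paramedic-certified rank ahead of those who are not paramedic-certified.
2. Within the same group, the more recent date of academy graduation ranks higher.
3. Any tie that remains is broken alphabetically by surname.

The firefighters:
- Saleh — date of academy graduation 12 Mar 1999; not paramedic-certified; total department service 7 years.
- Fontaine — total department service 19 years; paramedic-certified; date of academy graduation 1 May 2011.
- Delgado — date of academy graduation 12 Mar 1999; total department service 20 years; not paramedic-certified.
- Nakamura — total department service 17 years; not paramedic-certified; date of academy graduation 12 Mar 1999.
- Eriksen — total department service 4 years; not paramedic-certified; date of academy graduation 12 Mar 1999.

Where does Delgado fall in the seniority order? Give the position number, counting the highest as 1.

2

By the first rule: Fontaine (paramedic-certified); then Delgado, Eriksen, Nakamura and Saleh (each not paramedic-certified).
Delgado, Eriksen, Nakamura and Saleh all have date of academy graduation 12 Mar 1999, so the next rule applies.
Among Delgado, Eriksen, Nakamura and Saleh, alphabetically by surname: Delgado before Eriksen before Nakamura before Saleh.
Order: Fontaine, Delgado, Eriksen, Nakamura, Saleh. So position 2.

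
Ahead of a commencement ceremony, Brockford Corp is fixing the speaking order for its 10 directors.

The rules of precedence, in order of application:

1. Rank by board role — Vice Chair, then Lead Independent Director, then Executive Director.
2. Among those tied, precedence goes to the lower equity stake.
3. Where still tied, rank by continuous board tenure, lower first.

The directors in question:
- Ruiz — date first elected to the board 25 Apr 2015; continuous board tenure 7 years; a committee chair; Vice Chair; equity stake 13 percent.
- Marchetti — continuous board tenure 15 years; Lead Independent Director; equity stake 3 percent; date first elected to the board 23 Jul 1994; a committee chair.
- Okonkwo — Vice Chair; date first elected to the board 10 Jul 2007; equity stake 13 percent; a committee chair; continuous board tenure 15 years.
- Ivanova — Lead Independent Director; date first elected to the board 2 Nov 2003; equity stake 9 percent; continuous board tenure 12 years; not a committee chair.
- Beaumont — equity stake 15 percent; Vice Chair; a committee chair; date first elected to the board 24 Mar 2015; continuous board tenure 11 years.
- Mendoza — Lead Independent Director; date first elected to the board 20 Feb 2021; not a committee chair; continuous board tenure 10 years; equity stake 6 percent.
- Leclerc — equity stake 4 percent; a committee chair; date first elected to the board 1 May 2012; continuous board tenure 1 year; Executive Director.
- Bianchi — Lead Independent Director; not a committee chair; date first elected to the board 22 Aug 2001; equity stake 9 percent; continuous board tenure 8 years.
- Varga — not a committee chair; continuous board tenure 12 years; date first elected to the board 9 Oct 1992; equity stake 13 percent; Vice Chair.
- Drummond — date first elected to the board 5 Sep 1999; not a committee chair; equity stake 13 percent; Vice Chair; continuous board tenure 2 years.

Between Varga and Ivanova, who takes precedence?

By board role: Drummond, Ruiz, Varga, Okonkwo and Beaumont (Vice Chair); then Marchetti, Mendoza, Bianchi and Ivanova (Lead Independent Director); then Leclerc (Executive Director).
Among Drummond, Ruiz, Varga, Okonkwo and Beaumont, by equity stake (lower first): Drummond, Ruiz, Varga and Okonkwo (13 percent) before Beaumont (15 percent).
Among Drummond, Ruiz, Varga and Okonkwo, by continuous board tenure (lower first): Drummond (2 years) before Ruiz (7 years) before Varga (12 years) before Okonkwo (15 years).
Among Marchetti, Mendoza, Bianchi and Ivanova, by equity stake (lower first): Marchetti (3 percent) before Mendoza (6 percent) before Bianchi and Ivanova (9 percent).
Among Bianchi and Ivanova, by continuous board tenure (lower first): Bianchi (8 years) before Ivanova (12 years).
So Varga takes precedence.

Varga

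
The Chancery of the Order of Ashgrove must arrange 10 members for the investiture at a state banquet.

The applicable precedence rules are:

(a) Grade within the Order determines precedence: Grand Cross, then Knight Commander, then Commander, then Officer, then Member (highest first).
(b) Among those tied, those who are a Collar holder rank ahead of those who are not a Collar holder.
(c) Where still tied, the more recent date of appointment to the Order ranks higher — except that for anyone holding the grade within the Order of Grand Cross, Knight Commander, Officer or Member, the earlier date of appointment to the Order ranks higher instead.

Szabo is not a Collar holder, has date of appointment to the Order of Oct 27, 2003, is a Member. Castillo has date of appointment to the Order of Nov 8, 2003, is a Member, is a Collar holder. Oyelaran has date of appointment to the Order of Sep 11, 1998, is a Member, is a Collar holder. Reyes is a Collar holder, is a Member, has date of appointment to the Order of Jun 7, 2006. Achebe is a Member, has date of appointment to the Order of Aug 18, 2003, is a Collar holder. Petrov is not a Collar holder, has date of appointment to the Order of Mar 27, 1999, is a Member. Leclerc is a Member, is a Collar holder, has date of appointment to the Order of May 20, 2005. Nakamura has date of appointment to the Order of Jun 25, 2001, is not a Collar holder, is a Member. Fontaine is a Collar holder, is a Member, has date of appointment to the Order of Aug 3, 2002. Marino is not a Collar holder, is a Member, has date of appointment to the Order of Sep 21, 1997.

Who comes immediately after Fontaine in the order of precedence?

Achebe

By grade within the Order: Oyelaran, Fontaine, Achebe, Castillo, Leclerc, Reyes, Marino, Petrov, Nakamura and Szabo (Member).
Among Oyelaran, Fontaine, Achebe, Castillo, Leclerc, Reyes, Marino, Petrov, Nakamura and Szabo, a Collar holder before not a Collar holder: Oyelaran, Fontaine, Achebe, Castillo, Leclerc and Reyes (a Collar holder) before Marino, Petrov, Nakamura and Szabo (not a Collar holder).
Among Oyelaran, Fontaine, Achebe, Castillo, Leclerc and Reyes, by date of appointment to the Order (earlier first) (reversed rule for this group): Oyelaran (Sep 11, 1998) before Fontaine (Aug 3, 2002) before Achebe (Aug 18, 2003) before Castillo (Nov 8, 2003) before Leclerc (May 20, 2005) before Reyes (Jun 7, 2006).
Among Marino, Petrov, Nakamura and Szabo, by date of appointment to the Order (earlier first) (reversed rule for this group): Marino (Sep 21, 1997) before Petrov (Mar 27, 1999) before Nakamura (Jun 25, 2001) before Szabo (Oct 27, 2003).
Order: Oyelaran, Fontaine, Achebe, Castillo, Leclerc, Reyes, Marino, Petrov, Nakamura, Szabo.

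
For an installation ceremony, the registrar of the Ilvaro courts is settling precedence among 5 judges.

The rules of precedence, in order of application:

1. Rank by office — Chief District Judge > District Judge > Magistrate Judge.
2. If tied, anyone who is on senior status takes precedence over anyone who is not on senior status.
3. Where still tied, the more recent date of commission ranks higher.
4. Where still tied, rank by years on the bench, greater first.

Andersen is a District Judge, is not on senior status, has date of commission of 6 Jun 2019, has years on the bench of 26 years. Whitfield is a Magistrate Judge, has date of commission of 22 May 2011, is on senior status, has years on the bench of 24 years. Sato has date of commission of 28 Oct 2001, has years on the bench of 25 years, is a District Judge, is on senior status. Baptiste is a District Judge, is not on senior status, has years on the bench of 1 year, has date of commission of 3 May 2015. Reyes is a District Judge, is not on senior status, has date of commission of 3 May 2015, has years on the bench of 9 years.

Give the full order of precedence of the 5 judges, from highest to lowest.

Sato, Andersen, Reyes, Baptiste, Whitfield

By office: Sato, Andersen, Reyes and Baptiste (District Judge); then Whitfield (Magistrate Judge).
Among Sato, Andersen, Reyes and Baptiste, on senior status before not on senior status: Sato (on senior status) before Andersen, Reyes and Baptiste (not on senior status).
Among Andersen, Reyes and Baptiste, by date of commission (later first): Andersen (6 Jun 2019) before Reyes and Baptiste (3 May 2015).
Among Reyes and Baptiste, by years on the bench (higher first): Reyes (9 years) before Baptiste (1 year).
Full order: Sato, Andersen, Reyes, Baptiste, Whitfield.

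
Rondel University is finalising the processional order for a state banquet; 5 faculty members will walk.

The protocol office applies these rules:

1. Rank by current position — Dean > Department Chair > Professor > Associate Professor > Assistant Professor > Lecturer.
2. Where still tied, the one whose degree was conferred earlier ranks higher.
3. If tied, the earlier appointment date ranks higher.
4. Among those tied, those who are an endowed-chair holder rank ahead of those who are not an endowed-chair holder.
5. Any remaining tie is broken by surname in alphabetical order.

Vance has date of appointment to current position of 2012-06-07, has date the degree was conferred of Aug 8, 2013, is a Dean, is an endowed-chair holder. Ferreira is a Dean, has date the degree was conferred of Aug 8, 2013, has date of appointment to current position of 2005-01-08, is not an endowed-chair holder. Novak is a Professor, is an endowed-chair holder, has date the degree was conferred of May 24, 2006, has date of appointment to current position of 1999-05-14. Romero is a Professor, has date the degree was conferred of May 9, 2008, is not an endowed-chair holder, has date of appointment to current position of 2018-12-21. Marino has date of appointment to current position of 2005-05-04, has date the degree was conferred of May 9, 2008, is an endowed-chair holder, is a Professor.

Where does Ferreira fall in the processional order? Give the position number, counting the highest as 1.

1

By current position: Ferreira and Vance (Dean); then Novak, Marino and Romero (Professor).
Ferreira and Vance both have date the degree was conferred Aug 8, 2013, so the next rule applies.
Among Ferreira and Vance, by date of appointment to current position (earlier first): Ferreira (2005-01-08) before Vance (2012-06-07).
Among Novak, Marino and Romero, by date the degree was conferred (earlier first): Novak (May 24, 2006) before Marino and Romero (May 9, 2008).
Among Marino and Romero, by date of appointment to current position (earlier first): Marino (2005-05-04) before Romero (2018-12-21).
Order: Ferreira, Vance, Novak, Marino, Romero. So position 1.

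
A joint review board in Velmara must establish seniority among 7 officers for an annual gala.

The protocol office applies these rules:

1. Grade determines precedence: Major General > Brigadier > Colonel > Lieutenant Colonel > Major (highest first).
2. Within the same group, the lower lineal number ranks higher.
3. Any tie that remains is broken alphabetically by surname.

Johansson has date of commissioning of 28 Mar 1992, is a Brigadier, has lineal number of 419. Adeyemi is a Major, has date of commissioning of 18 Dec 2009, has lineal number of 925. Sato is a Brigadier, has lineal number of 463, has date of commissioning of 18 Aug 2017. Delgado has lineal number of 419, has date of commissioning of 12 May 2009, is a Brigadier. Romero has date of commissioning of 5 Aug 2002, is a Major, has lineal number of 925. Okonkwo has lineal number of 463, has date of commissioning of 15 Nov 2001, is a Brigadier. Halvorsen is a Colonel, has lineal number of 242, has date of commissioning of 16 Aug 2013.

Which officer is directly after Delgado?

By grade: Delgado, Johansson, Okonkwo and Sato (Brigadier); then Halvorsen (Colonel); then Adeyemi and Romero (Major).
Among Delgado, Johansson, Okonkwo and Sato, by lineal number (lower first): Delgado and Johansson (419) before Okonkwo and Sato (463).
Among Delgado and Johansson, alphabetically by surname: Delgado before Johansson.
Among Okonkwo and Sato, alphabetically by surname: Okonkwo before Sato.
Adeyemi and Romero both have lineal number 925, so the next rule applies.
Among Adeyemi and Romero, alphabetically by surname: Adeyemi before Romero.
Order: Delgado, Johansson, Okonkwo, Sato, Halvorsen, Adeyemi, Romero.

Johansson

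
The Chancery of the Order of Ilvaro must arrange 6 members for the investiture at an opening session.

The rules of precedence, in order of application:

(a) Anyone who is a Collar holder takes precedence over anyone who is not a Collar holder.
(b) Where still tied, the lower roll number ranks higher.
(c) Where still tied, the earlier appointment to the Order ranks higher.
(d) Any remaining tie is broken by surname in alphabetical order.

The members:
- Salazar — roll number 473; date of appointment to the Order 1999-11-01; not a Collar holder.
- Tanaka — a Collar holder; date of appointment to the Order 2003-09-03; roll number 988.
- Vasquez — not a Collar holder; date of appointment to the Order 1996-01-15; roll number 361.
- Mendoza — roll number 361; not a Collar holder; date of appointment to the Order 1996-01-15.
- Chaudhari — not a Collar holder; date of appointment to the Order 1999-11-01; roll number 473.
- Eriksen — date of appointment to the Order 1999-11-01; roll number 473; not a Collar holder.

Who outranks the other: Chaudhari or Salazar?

By the first rule: Tanaka (a Collar holder); then Mendoza, Vasquez, Chaudhari, Eriksen and Salazar (each not a Collar holder).
Among Mendoza, Vasquez, Chaudhari, Eriksen and Salazar, by roll number (lower first): Mendoza and Vasquez (361) before Chaudhari, Eriksen and Salazar (473).
Mendoza and Vasquez both have date of appointment to the Order 1996-01-15, so the next rule applies.
Among Mendoza and Vasquez, alphabetically by surname: Mendoza before Vasquez.
Chaudhari, Eriksen and Salazar all have date of appointment to the Order 1999-11-01, so the next rule applies.
Among Chaudhari, Eriksen and Salazar, alphabetically by surname: Chaudhari before Eriksen before Salazar.
So Chaudhari takes precedence.

Chaudhari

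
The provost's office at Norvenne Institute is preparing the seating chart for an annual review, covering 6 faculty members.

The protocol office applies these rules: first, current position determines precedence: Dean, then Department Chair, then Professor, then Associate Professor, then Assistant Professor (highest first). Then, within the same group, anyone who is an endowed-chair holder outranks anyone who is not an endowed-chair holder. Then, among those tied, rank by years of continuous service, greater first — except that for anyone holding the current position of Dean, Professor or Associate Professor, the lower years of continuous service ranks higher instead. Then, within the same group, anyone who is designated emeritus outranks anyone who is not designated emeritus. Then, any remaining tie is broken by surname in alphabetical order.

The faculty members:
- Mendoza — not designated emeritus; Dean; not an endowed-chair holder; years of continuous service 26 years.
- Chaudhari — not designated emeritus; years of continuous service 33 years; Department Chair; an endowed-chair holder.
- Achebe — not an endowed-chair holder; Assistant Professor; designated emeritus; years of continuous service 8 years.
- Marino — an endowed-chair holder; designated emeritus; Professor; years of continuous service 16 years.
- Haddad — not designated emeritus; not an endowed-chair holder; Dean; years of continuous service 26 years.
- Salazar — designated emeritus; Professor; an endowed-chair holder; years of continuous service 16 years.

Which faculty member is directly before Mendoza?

Haddad

By current position: Haddad and Mendoza (Dean); then Chaudhari (Department Chair); then Marino and Salazar (Professor); then Achebe (Assistant Professor).
Haddad and Mendoza are each not an endowed-chair holder, so the next rule applies.
Haddad and Mendoza both have years of continuous service 26 years, so the next rule applies.
Haddad and Mendoza are each not designated emeritus, so the next rule applies.
Among Haddad and Mendoza, alphabetically by surname: Haddad before Mendoza.
Marino and Salazar are each an endowed-chair holder, so the next rule applies.
Marino and Salazar both have years of continuous service 16 years, so the next rule applies.
Marino and Salazar are each designated emeritus, so the next rule applies.
Among Marino and Salazar, alphabetically by surname: Marino before Salazar.
Order: Haddad, Mendoza, Chaudhari, Marino, Salazar, Achebe.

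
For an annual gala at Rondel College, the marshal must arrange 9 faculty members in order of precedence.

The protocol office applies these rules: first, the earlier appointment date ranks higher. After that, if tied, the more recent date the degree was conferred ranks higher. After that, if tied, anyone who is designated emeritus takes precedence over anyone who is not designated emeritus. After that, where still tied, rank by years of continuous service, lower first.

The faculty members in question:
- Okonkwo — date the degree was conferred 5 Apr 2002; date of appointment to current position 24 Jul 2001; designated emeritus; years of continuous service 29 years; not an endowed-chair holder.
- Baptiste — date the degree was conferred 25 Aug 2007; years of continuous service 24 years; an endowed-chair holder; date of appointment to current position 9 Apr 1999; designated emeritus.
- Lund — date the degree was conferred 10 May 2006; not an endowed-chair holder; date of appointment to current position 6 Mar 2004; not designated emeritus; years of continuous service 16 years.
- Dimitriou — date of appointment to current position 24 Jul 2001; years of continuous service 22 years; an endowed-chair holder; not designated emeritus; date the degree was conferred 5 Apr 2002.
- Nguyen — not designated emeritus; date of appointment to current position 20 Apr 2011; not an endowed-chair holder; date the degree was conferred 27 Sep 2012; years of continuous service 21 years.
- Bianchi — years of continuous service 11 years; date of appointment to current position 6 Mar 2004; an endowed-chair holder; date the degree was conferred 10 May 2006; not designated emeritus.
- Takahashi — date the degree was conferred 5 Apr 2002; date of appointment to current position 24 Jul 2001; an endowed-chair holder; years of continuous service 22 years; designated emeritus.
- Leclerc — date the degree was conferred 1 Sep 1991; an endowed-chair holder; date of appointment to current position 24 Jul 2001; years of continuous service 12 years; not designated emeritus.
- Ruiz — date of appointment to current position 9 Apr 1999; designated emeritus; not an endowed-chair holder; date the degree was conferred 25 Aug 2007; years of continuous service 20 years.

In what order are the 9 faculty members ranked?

By date of appointment to current position (earlier first): Ruiz and Baptiste (both 9 Apr 1999); then Takahashi, Okonkwo, Dimitriou and Leclerc (each 24 Jul 2001); then Bianchi and Lund (both 6 Mar 2004); then Nguyen (20 Apr 2011).
Ruiz and Baptiste both have date the degree was conferred 25 Aug 2007, so the next rule applies.
Ruiz and Baptiste are each designated emeritus, so the next rule applies.
Among Ruiz and Baptiste, by years of continuous service (lower first): Ruiz (20 years) before Baptiste (24 years).
Among Takahashi, Okonkwo, Dimitriou and Leclerc, by date the degree was conferred (later first): Takahashi, Okonkwo and Dimitriou (5 Apr 2002) before Leclerc (1 Sep 1991).
Among Takahashi, Okonkwo and Dimitriou, designated emeritus before not designated emeritus: Takahashi and Okonkwo (designated emeritus) before Dimitriou (not designated emeritus).
Among Takahashi and Okonkwo, by years of continuous service (lower first): Takahashi (22 years) before Okonkwo (29 years).
Bianchi and Lund both have date the degree was conferred 10 May 2006, so the next rule applies.
Bianchi and Lund are each not designated emeritus, so the next rule applies.
Among Bianchi and Lund, by years of continuous service (lower first): Bianchi (11 years) before Lund (16 years).
Full order: Ruiz, Baptiste, Takahashi, Okonkwo, Dimitriou, Leclerc, Bianchi, Lund, Nguyen.

Ruiz, Baptiste, Takahashi, Okonkwo, Dimitriou, Leclerc, Bianchi, Lund, Nguyen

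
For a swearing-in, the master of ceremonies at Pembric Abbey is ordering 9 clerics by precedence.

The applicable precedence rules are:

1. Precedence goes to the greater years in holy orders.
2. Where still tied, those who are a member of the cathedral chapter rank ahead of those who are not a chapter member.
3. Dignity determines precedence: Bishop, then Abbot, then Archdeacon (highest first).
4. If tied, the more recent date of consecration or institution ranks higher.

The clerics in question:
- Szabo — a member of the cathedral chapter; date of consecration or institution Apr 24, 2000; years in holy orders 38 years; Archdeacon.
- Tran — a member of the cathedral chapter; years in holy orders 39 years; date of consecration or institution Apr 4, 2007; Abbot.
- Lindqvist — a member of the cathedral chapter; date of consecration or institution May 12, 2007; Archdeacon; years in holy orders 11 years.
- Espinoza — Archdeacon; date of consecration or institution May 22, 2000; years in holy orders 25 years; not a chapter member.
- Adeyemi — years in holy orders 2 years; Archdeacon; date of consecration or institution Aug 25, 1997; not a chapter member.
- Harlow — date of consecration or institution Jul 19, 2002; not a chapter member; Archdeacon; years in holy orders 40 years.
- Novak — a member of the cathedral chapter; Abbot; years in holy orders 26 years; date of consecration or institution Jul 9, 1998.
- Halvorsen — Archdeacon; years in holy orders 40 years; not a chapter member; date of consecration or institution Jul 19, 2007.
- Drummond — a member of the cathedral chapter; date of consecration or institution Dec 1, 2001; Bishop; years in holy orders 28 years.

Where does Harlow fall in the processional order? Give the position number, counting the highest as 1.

By years in holy orders (higher first): Halvorsen and Harlow (both 40 years); then Tran (39 years); then Szabo (38 years); then Drummond (28 years); then Novak (26 years); then Espinoza (25 years); then Lindqvist (11 years); then Adeyemi (2 years).
Halvorsen and Harlow are each not a chapter member, so the next rule applies.
Halvorsen and Harlow are each Archdeacon, so the next rule applies.
Among Halvorsen and Harlow, by date of consecration or institution (later first): Halvorsen (Jul 19, 2007) before Harlow (Jul 19, 2002).
Order: Halvorsen, Harlow, Tran, Szabo, Drummond, Novak, Espinoza, Lindqvist, Adeyemi. So position 2.

2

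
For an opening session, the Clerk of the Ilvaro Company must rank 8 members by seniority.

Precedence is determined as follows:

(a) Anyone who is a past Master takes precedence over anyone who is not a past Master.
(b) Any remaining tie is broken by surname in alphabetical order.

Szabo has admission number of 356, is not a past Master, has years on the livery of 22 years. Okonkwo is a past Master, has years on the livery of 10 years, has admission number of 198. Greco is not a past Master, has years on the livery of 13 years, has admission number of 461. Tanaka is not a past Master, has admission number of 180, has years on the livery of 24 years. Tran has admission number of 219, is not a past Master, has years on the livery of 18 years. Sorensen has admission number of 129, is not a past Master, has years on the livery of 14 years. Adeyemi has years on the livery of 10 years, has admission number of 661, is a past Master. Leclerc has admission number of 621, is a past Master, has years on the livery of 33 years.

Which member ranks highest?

By the first rule: Adeyemi, Leclerc and Okonkwo (each a past Master); then Greco, Sorensen, Szabo, Tanaka and Tran (each not a past Master).
Among Adeyemi, Leclerc and Okonkwo, alphabetically by surname: Adeyemi before Leclerc before Okonkwo.
Among Greco, Sorensen, Szabo, Tanaka and Tran, alphabetically by surname: Greco before Sorensen before Szabo before Tanaka before Tran.
Order: Adeyemi, Leclerc, Okonkwo, Greco, Sorensen, Szabo, Tanaka, Tran.

Adeyemi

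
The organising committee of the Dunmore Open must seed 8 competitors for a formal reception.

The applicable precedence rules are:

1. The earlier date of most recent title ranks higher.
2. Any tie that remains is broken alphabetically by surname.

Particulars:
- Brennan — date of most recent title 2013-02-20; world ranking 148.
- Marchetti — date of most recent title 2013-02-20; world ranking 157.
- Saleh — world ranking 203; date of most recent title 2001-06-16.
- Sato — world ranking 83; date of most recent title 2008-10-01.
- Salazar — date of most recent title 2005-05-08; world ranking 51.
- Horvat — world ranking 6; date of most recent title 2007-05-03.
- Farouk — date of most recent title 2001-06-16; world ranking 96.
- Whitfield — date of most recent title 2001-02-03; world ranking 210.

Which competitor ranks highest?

By date of most recent title (earlier first): Whitfield (2001-02-03); then Farouk and Saleh (both 2001-06-16); then Salazar (2005-05-08); then Horvat (2007-05-03); then Sato (2008-10-01); then Brennan and Marchetti (both 2013-02-20).
Among Farouk and Saleh, alphabetically by surname: Farouk before Saleh.
Among Brennan and Marchetti, alphabetically by surname: Brennan before Marchetti.
Order: Whitfield, Farouk, Saleh, Salazar, Horvat, Sato, Brennan, Marchetti.

Whitfield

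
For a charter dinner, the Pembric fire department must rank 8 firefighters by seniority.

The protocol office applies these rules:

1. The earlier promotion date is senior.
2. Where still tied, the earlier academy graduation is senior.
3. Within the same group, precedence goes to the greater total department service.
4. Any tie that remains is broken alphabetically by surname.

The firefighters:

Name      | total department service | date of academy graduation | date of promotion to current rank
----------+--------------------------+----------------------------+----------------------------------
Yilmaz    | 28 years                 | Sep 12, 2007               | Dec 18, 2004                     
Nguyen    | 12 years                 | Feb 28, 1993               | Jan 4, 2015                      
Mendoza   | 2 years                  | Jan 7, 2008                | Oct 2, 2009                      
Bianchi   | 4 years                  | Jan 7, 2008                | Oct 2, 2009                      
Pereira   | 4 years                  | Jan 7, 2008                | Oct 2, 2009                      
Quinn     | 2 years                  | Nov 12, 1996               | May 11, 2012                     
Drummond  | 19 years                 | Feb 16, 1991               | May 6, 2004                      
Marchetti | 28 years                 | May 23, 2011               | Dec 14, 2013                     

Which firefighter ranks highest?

By date of promotion to current rank (earlier first): Drummond (May 6, 2004); then Yilmaz (Dec 18, 2004); then Bianchi, Pereira and Mendoza (each Oct 2, 2009); then Quinn (May 11, 2012); then Marchetti (Dec 14, 2013); then Nguyen (Jan 4, 2015).
Bianchi, Pereira and Mendoza all have date of academy graduation Jan 7, 2008, so the next rule applies.
Among Bianchi, Pereira and Mendoza, by total department service (higher first): Bianchi and Pereira (4 years) before Mendoza (2 years).
Among Bianchi and Pereira, alphabetically by surname: Bianchi before Pereira.
Order: Drummond, Yilmaz, Bianchi, Pereira, Mendoza, Quinn, Marchetti, Nguyen.

Drummond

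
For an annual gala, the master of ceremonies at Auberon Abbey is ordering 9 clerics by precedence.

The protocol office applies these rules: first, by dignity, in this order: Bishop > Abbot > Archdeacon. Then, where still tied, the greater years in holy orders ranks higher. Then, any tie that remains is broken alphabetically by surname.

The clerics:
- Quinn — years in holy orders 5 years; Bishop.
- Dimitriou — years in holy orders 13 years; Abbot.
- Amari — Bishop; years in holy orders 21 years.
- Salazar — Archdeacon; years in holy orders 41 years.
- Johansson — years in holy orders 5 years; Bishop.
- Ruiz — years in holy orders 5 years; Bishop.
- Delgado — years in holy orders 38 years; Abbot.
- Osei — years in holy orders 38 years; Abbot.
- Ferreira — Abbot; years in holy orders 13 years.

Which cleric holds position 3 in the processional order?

By dignity: Amari, Johansson, Quinn and Ruiz (Bishop); then Delgado, Osei, Dimitriou and Ferreira (Abbot); then Salazar (Archdeacon).
Among Amari, Johansson, Quinn and Ruiz, by years in holy orders (higher first): Amari (21 years) before Johansson, Quinn and Ruiz (5 years).
Among Johansson, Quinn and Ruiz, alphabetically by surname: Johansson before Quinn before Ruiz.
Among Delgado, Osei, Dimitriou and Ferreira, by years in holy orders (higher first): Delgado and Osei (38 years) before Dimitriou and Ferreira (13 years).
Among Delgado and Osei, alphabetically by surname: Delgado before Osei.
Among Dimitriou and Ferreira, alphabetically by surname: Dimitriou before Ferreira.
Order: Amari, Johansson, Quinn, Ruiz, Delgado, Osei, Dimitriou, Ferreira, Salazar.

Quinn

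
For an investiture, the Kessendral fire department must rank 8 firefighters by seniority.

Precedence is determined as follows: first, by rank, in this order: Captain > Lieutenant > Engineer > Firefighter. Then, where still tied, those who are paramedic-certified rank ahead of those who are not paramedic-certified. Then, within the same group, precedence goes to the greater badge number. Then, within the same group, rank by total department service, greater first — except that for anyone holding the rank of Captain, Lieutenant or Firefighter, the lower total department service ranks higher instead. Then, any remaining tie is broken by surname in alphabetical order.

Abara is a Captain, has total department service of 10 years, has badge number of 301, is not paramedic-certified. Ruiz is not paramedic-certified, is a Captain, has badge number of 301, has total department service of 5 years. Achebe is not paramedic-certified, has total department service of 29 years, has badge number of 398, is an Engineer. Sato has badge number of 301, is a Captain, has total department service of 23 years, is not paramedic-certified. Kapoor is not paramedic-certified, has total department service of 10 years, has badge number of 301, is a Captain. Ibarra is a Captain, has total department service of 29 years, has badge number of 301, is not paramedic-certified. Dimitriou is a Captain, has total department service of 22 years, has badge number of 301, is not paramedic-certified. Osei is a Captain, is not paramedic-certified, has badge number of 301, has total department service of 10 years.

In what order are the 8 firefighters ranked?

By rank: Ruiz, Abara, Kapoor, Osei, Dimitriou, Sato and Ibarra (Captain); then Achebe (Engineer).
Ruiz, Abara, Kapoor, Osei, Dimitriou, Sato and Ibarra are each not paramedic-certified, so the next rule applies.
Ruiz, Abara, Kapoor, Osei, Dimitriou, Sato and Ibarra all have badge number 301, so the next rule applies.
Among Ruiz, Abara, Kapoor, Osei, Dimitriou, Sato and Ibarra, by total department service (lower first) (reversed rule for this group): Ruiz (5 years) before Abara, Kapoor and Osei (10 years) before Dimitriou (22 years) before Sato (23 years) before Ibarra (29 years).
Among Abara, Kapoor and Osei, alphabetically by surname: Abara before Kapoor before Osei.
Full order: Ruiz, Abara, Kapoor, Osei, Dimitriou, Sato, Ibarra, Achebe.

Ruiz, Abara, Kapoor, Osei, Dimitriou, Sato, Ibarra, Achebe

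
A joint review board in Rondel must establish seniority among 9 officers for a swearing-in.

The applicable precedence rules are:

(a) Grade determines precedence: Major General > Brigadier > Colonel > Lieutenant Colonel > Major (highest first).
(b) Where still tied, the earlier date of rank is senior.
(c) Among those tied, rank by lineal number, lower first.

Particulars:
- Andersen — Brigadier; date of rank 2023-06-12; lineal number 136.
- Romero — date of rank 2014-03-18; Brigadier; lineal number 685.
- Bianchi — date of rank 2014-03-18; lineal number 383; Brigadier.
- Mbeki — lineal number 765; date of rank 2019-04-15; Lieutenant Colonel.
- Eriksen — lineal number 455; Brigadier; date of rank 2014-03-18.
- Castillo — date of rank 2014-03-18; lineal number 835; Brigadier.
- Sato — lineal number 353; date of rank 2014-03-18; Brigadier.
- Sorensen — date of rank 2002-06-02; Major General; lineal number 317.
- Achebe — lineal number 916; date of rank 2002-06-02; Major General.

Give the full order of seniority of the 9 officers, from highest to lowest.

By grade: Sorensen and Achebe (Major General); then Sato, Bianchi, Eriksen, Romero, Castillo and Andersen (Brigadier); then Mbeki (Lieutenant Colonel).
Sorensen and Achebe both have date of rank 2002-06-02, so the next rule applies.
Among Sorensen and Achebe, by lineal number (lower first): Sorensen (317) before Achebe (916).
Among Sato, Bianchi, Eriksen, Romero, Castillo and Andersen, by date of rank (earlier first): Sato, Bianchi, Eriksen, Romero and Castillo (2014-03-18) before Andersen (2023-06-12).
Among Sato, Bianchi, Eriksen, Romero and Castillo, by lineal number (lower first): Sato (353) before Bianchi (383) before Eriksen (455) before Romero (685) before Castillo (835).
Full order: Sorensen, Achebe, Sato, Bianchi, Eriksen, Romero, Castillo, Andersen, Mbeki.

Sorensen, Achebe, Sato, Bianchi, Eriksen, Romero, Castillo, Andersen, Mbeki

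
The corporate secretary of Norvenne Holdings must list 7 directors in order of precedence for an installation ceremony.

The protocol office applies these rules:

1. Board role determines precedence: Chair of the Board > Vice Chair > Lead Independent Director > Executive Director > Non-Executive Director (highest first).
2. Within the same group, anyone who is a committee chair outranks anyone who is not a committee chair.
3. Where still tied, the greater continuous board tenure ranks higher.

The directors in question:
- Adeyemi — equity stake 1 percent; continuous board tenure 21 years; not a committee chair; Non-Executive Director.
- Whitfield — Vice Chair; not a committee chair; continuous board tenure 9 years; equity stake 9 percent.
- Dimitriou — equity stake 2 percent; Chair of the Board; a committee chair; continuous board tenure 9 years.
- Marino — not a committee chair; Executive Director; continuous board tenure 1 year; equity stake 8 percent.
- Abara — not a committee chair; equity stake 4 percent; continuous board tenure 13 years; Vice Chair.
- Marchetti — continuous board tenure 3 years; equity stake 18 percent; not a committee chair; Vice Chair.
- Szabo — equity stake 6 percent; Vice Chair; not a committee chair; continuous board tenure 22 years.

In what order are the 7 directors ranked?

By board role: Dimitriou (Chair of the Board); then Szabo, Abara, Whitfield and Marchetti (Vice Chair); then Marino (Executive Director); then Adeyemi (Non-Executive Director).
Szabo, Abara, Whitfield and Marchetti are each not a committee chair, so the next rule applies.
Among Szabo, Abara, Whitfield and Marchetti, by continuous board tenure (higher first): Szabo (22 years) before Abara (13 years) before Whitfield (9 years) before Marchetti (3 years).
Full order: Dimitriou, Szabo, Abara, Whitfield, Marchetti, Marino, Adeyemi.

Dimitriou, Szabo, Abara, Whitfield, Marchetti, Marino, Adeyemi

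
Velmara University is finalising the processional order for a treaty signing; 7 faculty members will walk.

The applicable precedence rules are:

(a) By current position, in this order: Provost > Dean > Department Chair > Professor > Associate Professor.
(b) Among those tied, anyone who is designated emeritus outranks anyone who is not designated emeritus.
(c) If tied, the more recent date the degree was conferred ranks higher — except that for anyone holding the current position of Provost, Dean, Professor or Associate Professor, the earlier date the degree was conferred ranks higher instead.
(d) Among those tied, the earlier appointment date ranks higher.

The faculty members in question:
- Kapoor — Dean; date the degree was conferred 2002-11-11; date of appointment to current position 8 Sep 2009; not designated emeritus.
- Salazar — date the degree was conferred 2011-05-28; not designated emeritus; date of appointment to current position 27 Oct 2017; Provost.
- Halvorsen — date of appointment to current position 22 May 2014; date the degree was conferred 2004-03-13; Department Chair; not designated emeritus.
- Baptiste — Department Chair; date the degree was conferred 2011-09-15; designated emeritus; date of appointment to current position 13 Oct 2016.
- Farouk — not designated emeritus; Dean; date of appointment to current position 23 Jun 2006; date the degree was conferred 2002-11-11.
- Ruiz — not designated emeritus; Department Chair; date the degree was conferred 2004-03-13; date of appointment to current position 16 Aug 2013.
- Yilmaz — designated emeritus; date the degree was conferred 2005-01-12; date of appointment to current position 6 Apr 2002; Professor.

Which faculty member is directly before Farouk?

Salazar

By current position: Salazar (Provost); then Farouk and Kapoor (Dean); then Baptiste, Ruiz and Halvorsen (Department Chair); then Yilmaz (Professor).
Farouk and Kapoor are each not designated emeritus, so the next rule applies.
Farouk and Kapoor both have date the degree was conferred 2002-11-11, so the next rule applies.
Among Farouk and Kapoor, by date of appointment to current position (earlier first): Farouk (23 Jun 2006) before Kapoor (8 Sep 2009).
Among Baptiste, Ruiz and Halvorsen, designated emeritus before not designated emeritus: Baptiste (designated emeritus) before Ruiz and Halvorsen (not designated emeritus).
Ruiz and Halvorsen both have date the degree was conferred 2004-03-13, so the next rule applies.
Among Ruiz and Halvorsen, by date of appointment to current position (earlier first): Ruiz (16 Aug 2013) before Halvorsen (22 May 2014).
Order: Salazar, Farouk, Kapoor, Baptiste, Ruiz, Halvorsen, Yilmaz.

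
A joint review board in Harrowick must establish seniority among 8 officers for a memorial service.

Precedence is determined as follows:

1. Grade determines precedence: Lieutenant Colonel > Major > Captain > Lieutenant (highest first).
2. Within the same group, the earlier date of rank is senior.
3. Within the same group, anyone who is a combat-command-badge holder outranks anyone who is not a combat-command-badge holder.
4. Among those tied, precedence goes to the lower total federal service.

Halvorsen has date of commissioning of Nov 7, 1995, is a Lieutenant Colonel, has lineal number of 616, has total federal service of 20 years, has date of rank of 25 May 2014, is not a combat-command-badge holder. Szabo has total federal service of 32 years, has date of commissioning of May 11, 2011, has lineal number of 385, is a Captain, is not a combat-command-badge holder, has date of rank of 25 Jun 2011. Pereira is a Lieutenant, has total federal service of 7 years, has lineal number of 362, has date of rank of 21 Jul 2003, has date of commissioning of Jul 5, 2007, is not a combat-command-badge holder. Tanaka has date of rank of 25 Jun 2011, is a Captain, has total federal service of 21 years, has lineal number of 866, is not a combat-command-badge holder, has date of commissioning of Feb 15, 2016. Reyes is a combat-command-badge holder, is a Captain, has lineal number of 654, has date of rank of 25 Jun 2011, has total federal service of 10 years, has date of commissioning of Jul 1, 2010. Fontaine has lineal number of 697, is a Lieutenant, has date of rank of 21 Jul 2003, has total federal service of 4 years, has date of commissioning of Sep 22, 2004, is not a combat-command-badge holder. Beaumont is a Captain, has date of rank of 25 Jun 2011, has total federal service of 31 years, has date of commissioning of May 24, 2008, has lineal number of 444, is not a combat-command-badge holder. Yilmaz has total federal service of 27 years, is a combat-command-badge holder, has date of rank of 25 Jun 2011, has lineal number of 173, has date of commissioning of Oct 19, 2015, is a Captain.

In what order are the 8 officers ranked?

By grade: Halvorsen (Lieutenant Colonel); then Reyes, Yilmaz, Tanaka, Beaumont and Szabo (Captain); then Fontaine and Pereira (Lieutenant).
Reyes, Yilmaz, Tanaka, Beaumont and Szabo all have date of rank 25 Jun 2011, so the next rule applies.
Among Reyes, Yilmaz, Tanaka, Beaumont and Szabo, a combat-command-badge holder before not a combat-command-badge holder: Reyes and Yilmaz (a combat-command-badge holder) before Tanaka, Beaumont and Szabo (not a combat-command-badge holder).
Among Reyes and Yilmaz, by total federal service (lower first): Reyes (10 years) before Yilmaz (27 years).
Among Tanaka, Beaumont and Szabo, by total federal service (lower first): Tanaka (21 years) before Beaumont (31 years) before Szabo (32 years).
Fontaine and Pereira both have date of rank 21 Jul 2003, so the next rule applies.
Fontaine and Pereira are each not a combat-command-badge holder, so the next rule applies.
Among Fontaine and Pereira, by total federal service (lower first): Fontaine (4 years) before Pereira (7 years).
Full order: Halvorsen, Reyes, Yilmaz, Tanaka, Beaumont, Szabo, Fontaine, Pereira.

Halvorsen, Reyes, Yilmaz, Tanaka, Beaumont, Szabo, Fontaine, Pereira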